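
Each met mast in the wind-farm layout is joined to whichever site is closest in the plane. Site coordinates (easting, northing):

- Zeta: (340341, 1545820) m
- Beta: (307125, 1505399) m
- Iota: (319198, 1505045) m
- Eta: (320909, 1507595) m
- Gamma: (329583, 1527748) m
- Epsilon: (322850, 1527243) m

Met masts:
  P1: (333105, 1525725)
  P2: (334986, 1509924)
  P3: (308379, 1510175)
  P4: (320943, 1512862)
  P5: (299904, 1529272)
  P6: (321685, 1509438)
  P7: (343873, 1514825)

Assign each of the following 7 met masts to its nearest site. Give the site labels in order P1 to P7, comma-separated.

P1 → Gamma (d²=16497013.00)
P2 → Eta (d²=203586170.00)
P3 → Beta (d²=24382692.00)
P4 → Eta (d²=27742445.00)
P5 → Epsilon (d²=530635757.00)
P6 → Eta (d²=3998825.00)
P7 → Gamma (d²=371208029.00)

Gamma, Eta, Beta, Eta, Epsilon, Eta, Gamma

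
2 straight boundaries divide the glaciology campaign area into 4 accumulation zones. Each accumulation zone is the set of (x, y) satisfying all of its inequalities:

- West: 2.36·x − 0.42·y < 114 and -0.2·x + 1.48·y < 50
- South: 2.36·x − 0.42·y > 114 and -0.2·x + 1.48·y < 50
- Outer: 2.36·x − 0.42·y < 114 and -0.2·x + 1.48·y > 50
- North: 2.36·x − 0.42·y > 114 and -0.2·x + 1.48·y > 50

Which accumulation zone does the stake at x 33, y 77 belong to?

2.36·33 − 0.42·77 = 45.540, which is < 114
-0.2·33 + 1.48·77 = 107.360, which is > 50
This sign pattern matches Outer.

Outer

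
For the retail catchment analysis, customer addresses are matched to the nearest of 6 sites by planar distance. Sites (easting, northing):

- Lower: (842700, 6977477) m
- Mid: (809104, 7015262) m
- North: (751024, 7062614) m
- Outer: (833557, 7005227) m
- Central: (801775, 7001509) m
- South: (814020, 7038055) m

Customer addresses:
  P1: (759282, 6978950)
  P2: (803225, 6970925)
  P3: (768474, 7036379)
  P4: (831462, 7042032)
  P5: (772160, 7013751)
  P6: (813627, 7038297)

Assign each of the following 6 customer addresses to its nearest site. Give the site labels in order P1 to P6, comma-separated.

Central, Central, North, South, Central, South

P1 → Central (d²=2314563530.00)
P2 → Central (d²=937483556.00)
P3 → North (d²=992777725.00)
P4 → South (d²=320039893.00)
P5 → Central (d²=1026914789.00)
P6 → South (d²=213013.00)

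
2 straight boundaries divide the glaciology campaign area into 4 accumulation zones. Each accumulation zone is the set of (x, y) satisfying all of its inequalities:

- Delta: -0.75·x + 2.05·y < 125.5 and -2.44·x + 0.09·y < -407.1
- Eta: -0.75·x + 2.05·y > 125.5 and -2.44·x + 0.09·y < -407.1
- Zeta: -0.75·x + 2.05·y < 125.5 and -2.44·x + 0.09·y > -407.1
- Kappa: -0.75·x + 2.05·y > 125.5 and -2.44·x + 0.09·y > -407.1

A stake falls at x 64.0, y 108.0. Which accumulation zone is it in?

Kappa

-0.75·64.0 + 2.05·108.0 = 173.400, which is > 125.5
-2.44·64.0 + 0.09·108.0 = -146.440, which is > -407.1
This sign pattern matches Kappa.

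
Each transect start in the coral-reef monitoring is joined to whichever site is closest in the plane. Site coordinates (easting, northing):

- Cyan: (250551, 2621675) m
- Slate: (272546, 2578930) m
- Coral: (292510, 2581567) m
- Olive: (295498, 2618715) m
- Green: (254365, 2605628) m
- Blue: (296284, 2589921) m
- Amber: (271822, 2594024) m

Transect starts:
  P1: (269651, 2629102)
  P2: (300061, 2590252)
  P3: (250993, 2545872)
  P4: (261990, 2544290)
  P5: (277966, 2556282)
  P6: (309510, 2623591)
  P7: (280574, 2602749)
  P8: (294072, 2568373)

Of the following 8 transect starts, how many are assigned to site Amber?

1

P1 → Cyan
P2 → Blue
P3 → Slate
P4 → Slate
P5 → Slate
P6 → Olive
P7 → Amber
P8 → Coral
1 of the 8 goes to Amber.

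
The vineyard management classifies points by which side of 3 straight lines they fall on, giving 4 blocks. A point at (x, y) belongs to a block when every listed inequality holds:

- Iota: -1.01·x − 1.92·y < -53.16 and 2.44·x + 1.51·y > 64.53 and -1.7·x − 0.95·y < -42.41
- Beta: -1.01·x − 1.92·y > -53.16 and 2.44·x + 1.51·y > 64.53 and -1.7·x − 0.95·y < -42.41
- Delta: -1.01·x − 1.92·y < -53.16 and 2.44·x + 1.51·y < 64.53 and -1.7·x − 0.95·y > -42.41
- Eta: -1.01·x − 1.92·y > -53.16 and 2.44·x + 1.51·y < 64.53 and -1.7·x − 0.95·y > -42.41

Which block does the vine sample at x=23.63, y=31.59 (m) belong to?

Iota

-1.01·23.63 − 1.92·31.59 = -84.519, which is < -53.16
2.44·23.63 + 1.51·31.59 = 105.358, which is > 64.53
-1.7·23.63 − 0.95·31.59 = -70.181, which is < -42.41
This sign pattern matches Iota.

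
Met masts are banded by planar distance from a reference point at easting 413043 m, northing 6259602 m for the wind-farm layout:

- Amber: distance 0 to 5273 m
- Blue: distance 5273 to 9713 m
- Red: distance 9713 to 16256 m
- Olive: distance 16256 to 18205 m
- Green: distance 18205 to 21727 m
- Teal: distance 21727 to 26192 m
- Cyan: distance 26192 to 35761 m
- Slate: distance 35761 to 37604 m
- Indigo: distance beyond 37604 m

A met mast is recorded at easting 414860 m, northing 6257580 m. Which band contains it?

Amber

Distance = √((414860−413043)² + (6257580−6259602)²) = √(3301489.000 + 4088484.000) = 2718.450 m.
0 ≤ 2718.450 < 5273 → Amber.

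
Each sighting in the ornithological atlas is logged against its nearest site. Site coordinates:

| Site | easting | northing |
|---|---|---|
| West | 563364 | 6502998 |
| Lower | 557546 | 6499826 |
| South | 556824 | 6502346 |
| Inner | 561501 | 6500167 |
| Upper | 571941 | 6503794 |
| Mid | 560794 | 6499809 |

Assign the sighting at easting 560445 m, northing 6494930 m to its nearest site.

Squared distances to each site:
West: 73613185.000; Lower: 32375017.000; South: 68108697.000; Inner: 28541305.000; Upper: 210728512.000; Mid: 23926442.000.
Minimum at Mid.

Mid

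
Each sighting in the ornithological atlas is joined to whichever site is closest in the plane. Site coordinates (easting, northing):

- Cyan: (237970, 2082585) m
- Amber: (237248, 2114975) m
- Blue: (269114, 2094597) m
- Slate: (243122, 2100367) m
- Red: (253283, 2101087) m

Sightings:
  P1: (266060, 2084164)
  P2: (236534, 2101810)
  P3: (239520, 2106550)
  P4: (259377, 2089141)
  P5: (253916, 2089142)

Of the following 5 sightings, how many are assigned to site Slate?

2

P1 → Blue
P2 → Slate
P3 → Slate
P4 → Blue
P5 → Red
2 of the 5 go to Slate.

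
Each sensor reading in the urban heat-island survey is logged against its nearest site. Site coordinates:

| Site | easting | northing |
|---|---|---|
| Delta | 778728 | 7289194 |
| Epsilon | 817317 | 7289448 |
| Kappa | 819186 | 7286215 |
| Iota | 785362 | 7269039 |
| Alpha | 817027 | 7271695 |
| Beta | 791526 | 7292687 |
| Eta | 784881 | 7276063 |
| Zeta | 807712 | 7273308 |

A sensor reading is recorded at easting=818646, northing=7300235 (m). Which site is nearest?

Epsilon

Squared distances to each site:
Delta: 1715350405.000; Epsilon: 118125610.000; Kappa: 196852000.000; Iota: 2081015072.000; Alpha: 817152761.000; Beta: 792466704.000; Eta: 1724360809.000; Zeta: 844615685.000.
Minimum at Epsilon.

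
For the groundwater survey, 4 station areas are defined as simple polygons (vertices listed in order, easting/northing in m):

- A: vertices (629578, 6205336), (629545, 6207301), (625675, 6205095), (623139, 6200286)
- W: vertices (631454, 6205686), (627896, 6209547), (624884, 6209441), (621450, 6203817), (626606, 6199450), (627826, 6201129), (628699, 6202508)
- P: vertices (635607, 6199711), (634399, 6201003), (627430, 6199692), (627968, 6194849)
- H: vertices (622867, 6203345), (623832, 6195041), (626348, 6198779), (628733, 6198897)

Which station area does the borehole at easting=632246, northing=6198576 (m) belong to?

P

Cast a ray rightward from (632246, 6198576). For each polygon, the edges (by vertex number in listed order) whose endpoints lie on opposite sides of northing = 6198576, where each meets that height, and whether that is right or left of the point:
A: no edge straddles that height → 0 crossings.
W: no edge straddles that height → 0 crossings.
P: 3–4 at easting≈627554.0 (left), 4–1 at easting≈633823.7 (right) → 1 crossing.
H: 1–2 at easting≈623421.2 (left), 2–3 at easting≈626211.4 (left) → 0 crossings.
Only P has an odd count, so the point is inside P.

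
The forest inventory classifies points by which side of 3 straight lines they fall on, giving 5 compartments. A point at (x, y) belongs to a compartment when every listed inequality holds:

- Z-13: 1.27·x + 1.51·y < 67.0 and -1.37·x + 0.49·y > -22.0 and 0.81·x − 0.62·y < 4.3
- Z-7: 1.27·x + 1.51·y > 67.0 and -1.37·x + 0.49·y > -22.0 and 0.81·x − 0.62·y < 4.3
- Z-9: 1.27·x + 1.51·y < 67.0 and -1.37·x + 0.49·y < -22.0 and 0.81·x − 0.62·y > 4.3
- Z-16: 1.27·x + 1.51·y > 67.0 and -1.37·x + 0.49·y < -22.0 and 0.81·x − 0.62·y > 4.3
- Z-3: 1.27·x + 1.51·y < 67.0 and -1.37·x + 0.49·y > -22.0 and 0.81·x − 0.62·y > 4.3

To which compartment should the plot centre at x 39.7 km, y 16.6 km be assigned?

1.27·39.7 + 1.51·16.6 = 75.485, which is > 67.0
-1.37·39.7 + 0.49·16.6 = -46.255, which is < -22.0
0.81·39.7 − 0.62·16.6 = 21.865, which is > 4.3
This sign pattern matches Z-16.

Z-16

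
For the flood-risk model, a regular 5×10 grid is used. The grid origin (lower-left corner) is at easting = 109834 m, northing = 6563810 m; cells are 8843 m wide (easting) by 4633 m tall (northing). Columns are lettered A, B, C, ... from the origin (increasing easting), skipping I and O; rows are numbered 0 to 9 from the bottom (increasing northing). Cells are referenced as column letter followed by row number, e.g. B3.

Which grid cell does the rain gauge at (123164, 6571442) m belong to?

Column index: ⌊(123164 − 109834) / 8843⌋ = ⌊1.507⌋ = 1 → column B
Row offset from origin: ⌊(6571442 − 6563810) / 4633⌋ = ⌊1.647⌋ = 1 → row 1

B1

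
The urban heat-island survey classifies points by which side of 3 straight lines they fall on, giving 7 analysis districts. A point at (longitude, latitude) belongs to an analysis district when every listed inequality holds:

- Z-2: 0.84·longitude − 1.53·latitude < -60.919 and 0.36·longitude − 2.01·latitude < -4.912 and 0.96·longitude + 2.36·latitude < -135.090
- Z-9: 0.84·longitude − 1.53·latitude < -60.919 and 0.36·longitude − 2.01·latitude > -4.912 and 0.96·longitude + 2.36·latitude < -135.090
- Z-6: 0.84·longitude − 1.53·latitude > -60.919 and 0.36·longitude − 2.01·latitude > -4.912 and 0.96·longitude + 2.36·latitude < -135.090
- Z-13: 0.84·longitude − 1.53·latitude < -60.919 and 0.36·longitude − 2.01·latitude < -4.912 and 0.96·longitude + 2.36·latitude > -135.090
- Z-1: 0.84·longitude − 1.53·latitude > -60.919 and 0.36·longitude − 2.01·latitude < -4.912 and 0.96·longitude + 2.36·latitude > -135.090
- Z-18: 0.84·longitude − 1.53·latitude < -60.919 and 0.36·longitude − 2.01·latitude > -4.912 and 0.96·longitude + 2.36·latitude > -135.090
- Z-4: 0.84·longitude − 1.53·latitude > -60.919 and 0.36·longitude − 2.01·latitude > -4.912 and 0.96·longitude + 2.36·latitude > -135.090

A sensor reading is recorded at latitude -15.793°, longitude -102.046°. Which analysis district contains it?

Z-2

0.84·-102.046 − 1.53·-15.793 = -61.555, which is < -60.919
0.36·-102.046 − 2.01·-15.793 = -4.993, which is < -4.912
0.96·-102.046 + 2.36·-15.793 = -135.236, which is < -135.090
This sign pattern matches Z-2.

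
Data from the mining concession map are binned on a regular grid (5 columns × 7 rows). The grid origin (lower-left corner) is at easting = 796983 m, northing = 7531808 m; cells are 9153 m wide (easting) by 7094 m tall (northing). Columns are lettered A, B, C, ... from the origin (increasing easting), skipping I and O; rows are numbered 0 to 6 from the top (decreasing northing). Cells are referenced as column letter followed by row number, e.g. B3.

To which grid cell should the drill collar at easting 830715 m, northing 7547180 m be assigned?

Column index: ⌊(830715 − 796983) / 9153⌋ = ⌊3.685⌋ = 3 → column D
Row offset from origin: ⌊(7547180 − 7531808) / 7094⌋ = ⌊2.167⌋ = 2 → row 4 (counted from top)

D4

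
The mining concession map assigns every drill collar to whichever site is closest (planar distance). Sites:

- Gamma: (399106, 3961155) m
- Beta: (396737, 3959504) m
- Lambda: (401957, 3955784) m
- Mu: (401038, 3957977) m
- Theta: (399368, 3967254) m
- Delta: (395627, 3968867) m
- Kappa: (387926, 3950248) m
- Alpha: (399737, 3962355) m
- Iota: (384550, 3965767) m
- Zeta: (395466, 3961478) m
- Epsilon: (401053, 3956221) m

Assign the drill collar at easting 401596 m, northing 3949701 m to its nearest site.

Lambda

Squared distances to each site:
Gamma: 137394216.000; Beta: 119708690.000; Lambda: 37133210.000; Mu: 68803540.000; Theta: 313071793.000; Delta: 402964517.000; Kappa: 187168109.000; Alpha: 163579597.000; Iota: 548682472.000; Zeta: 176274629.000; Epsilon: 42805249.000.
Minimum at Lambda.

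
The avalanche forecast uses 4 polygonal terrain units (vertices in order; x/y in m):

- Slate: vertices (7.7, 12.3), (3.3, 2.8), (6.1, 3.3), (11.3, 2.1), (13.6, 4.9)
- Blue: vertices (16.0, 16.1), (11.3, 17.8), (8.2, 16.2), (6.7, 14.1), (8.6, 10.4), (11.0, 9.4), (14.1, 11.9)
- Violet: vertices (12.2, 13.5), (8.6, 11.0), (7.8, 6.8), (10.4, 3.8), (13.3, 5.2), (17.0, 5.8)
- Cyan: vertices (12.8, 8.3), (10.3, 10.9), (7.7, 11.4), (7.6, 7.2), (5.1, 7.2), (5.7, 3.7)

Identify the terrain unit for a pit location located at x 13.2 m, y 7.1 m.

Violet

Cast a ray rightward from (13.2, 7.1). For each polygon, the edges (by vertex number in listed order) whose endpoints lie on opposite sides of y = 7.1, where each meets that height, and whether that is right or left of the point:
Slate: 1–2 at x≈5.29 (left), 5–1 at x≈11.85 (left) → 0 crossings.
Blue: no edge straddles that height → 0 crossings.
Violet: 2–3 at x≈7.86 (left), 6–1 at x≈16.19 (right) → 1 crossing.
Cyan: 5–6 at x≈5.12 (left), 6–1 at x≈10.95 (left) → 0 crossings.
Only Violet has an odd count, so the point is inside Violet.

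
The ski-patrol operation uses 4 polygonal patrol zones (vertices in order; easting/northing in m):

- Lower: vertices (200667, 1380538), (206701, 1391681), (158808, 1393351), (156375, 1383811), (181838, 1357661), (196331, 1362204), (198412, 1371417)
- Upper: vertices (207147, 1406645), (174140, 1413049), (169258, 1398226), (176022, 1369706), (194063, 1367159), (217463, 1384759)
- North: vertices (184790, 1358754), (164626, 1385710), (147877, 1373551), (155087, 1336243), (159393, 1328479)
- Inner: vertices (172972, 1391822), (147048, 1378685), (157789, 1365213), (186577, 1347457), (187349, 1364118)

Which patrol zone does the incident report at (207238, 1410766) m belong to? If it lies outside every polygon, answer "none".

none

Cast a ray rightward from (207238, 1410766). For each polygon, the edges (by vertex number in listed order) whose endpoints lie on opposite sides of northing = 1410766, where each meets that height, and whether that is right or left of the point:
Lower: no edge straddles that height → 0 crossings.
Upper: 1–2 at easting≈185906.9 (left), 2–3 at easting≈173388.1 (left) → 0 crossings.
North: no edge straddles that height → 0 crossings.
Inner: no edge straddles that height → 0 crossings.
All counts are even, so the point lies outside every listed polygon.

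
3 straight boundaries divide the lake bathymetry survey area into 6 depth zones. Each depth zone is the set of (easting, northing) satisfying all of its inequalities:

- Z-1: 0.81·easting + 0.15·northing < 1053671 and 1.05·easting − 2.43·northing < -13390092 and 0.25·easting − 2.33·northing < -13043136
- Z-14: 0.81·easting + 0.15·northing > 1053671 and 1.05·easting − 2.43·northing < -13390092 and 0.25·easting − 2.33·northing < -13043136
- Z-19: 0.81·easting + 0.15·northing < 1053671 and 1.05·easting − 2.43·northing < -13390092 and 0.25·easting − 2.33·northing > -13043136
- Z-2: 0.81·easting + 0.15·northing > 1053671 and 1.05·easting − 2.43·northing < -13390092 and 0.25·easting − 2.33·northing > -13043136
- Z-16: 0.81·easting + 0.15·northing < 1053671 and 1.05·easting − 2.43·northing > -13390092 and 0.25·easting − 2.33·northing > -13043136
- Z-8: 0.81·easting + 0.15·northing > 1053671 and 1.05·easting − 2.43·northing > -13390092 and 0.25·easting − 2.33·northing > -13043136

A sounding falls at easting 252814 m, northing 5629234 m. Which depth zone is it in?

Z-1

0.81·252814 + 0.15·5629234 = 1049164.440, which is < 1053671
1.05·252814 − 2.43·5629234 = -13413583.920, which is < -13390092
0.25·252814 − 2.33·5629234 = -13052911.720, which is < -13043136
This sign pattern matches Z-1.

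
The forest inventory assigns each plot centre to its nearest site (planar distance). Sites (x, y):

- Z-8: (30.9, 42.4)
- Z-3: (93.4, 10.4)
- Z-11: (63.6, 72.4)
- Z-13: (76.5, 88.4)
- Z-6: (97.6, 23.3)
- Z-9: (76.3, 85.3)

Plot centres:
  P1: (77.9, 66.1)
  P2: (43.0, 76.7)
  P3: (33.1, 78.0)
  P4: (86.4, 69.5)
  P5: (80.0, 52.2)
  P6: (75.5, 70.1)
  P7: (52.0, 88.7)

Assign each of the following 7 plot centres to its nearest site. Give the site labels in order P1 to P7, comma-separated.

P1 → Z-11 (d²=244.18)
P2 → Z-11 (d²=442.85)
P3 → Z-11 (d²=961.61)
P4 → Z-9 (d²=351.65)
P5 → Z-11 (d²=677.00)
P6 → Z-11 (d²=146.90)
P7 → Z-11 (d²=400.25)

Z-11, Z-11, Z-11, Z-9, Z-11, Z-11, Z-11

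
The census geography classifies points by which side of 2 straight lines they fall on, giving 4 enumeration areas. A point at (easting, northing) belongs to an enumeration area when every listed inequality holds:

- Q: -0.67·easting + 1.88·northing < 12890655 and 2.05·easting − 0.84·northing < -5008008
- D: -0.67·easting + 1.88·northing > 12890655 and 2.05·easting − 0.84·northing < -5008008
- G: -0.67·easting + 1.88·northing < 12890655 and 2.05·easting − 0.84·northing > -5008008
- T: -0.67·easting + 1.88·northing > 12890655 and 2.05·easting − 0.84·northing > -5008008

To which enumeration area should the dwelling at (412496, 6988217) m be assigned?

Q

-0.67·412496 + 1.88·6988217 = 12861475.640, which is < 12890655
2.05·412496 − 0.84·6988217 = -5024485.480, which is < -5008008
This sign pattern matches Q.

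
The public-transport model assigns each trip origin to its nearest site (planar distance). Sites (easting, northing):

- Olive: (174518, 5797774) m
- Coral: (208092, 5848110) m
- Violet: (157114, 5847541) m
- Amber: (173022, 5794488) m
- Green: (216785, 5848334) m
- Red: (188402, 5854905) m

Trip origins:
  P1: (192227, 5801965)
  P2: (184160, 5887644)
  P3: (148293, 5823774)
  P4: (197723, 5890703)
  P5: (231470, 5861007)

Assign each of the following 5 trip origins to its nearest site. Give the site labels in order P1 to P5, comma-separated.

Olive, Red, Violet, Red, Green

P1 → Olive (d²=331173162.00)
P2 → Red (d²=1089836685.00)
P3 → Violet (d²=642680330.00)
P4 → Red (d²=1368377845.00)
P5 → Green (d²=376254154.00)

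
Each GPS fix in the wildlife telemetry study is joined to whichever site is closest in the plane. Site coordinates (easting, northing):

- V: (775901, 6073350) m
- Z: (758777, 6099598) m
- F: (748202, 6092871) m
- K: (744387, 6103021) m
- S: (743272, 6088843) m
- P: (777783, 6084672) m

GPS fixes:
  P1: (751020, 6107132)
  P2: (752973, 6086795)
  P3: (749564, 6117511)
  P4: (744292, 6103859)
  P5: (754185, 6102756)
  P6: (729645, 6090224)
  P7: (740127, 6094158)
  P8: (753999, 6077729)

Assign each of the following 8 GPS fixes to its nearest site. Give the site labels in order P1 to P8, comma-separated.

K, F, K, K, Z, S, S, S

P1 → K (d²=60897010.00)
P2 → F (d²=59680217.00)
P3 → K (d²=236761429.00)
P4 → K (d²=711269.00)
P5 → Z (d²=31059428.00)
P6 → S (d²=187602290.00)
P7 → S (d²=38140250.00)
P8 → S (d²=238589525.00)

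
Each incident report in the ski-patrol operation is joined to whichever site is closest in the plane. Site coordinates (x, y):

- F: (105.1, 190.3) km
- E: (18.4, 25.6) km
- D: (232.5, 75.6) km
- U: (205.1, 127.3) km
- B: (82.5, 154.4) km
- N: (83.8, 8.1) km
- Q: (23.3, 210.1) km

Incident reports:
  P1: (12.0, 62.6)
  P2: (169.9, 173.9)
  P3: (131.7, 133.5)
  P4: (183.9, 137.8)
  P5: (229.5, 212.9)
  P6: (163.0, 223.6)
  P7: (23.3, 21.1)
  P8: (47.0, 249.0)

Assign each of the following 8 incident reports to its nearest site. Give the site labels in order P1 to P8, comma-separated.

E, U, B, U, U, F, E, Q

P1 → E (d²=1409.96)
P2 → U (d²=3410.60)
P3 → B (d²=2857.45)
P4 → U (d²=559.69)
P5 → U (d²=7922.72)
P6 → F (d²=4461.30)
P7 → E (d²=44.26)
P8 → Q (d²=2074.90)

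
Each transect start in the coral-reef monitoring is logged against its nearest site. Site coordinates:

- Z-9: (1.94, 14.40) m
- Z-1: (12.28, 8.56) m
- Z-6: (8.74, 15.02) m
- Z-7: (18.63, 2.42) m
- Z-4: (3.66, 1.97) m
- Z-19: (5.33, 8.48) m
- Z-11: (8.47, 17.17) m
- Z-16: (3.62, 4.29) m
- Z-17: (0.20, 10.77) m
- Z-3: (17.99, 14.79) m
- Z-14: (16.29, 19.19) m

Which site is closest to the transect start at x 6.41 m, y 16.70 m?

Z-11

Squared distances to each site:
Z-9: 25.271; Z-1: 100.716; Z-6: 8.251; Z-7: 353.247; Z-4: 224.535; Z-19: 68.735; Z-11: 4.465; Z-16: 161.792; Z-17: 73.729; Z-3: 137.744; Z-14: 103.814.
Minimum at Z-11.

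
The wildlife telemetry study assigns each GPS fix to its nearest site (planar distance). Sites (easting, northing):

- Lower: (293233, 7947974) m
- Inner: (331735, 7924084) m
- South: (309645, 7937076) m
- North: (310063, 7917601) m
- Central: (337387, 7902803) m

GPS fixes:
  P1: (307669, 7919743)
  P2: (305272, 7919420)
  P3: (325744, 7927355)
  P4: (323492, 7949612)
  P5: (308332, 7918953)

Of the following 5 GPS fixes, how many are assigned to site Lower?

0

P1 → North
P2 → North
P3 → Inner
P4 → South
P5 → North
0 of the 5 go to Lower.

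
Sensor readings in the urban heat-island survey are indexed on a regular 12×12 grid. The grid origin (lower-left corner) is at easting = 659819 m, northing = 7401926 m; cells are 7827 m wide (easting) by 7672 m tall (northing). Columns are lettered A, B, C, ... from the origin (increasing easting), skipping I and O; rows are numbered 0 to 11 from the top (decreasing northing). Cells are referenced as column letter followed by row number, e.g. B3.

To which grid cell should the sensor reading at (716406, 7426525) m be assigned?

Column index: ⌊(716406 − 659819) / 7827⌋ = ⌊7.230⌋ = 7 → column H
Row offset from origin: ⌊(7426525 − 7401926) / 7672⌋ = ⌊3.206⌋ = 3 → row 8 (counted from top)

H8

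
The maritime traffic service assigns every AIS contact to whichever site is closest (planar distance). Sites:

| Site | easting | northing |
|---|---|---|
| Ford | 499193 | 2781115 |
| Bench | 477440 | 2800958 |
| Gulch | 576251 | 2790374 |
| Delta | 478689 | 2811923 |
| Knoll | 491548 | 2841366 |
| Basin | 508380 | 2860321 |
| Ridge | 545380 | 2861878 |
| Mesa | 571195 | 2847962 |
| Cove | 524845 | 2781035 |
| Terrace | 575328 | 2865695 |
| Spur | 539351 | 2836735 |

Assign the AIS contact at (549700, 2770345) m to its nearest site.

Cove

Squared distances to each site:
Ford: 2666949949.000; Bench: 6158663369.000; Gulch: 1106116442.000; Delta: 6771292205.000; Knoll: 8425637545.000; Basin: 9803022976.000; Ridge: 8396952489.000; Mesa: 6486433714.000; Cove: 732047125.000; Terrace: 9748416884.000; Spur: 4514733901.000.
Minimum at Cove.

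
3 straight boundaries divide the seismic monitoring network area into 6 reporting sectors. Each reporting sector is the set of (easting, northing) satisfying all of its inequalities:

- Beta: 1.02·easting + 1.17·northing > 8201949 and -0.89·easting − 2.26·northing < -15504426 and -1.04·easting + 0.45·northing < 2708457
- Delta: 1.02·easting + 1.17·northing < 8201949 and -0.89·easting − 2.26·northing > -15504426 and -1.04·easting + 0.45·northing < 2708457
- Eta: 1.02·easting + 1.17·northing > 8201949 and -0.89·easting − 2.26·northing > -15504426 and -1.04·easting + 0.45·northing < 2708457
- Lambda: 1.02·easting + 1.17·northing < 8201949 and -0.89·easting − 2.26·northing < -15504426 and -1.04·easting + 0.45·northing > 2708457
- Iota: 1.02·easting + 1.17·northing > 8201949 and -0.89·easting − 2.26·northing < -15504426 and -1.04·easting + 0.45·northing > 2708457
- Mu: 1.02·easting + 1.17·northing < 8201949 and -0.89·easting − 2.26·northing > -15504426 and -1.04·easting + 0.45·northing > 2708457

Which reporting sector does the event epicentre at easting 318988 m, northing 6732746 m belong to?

Eta

1.02·318988 + 1.17·6732746 = 8202680.580, which is > 8201949
-0.89·318988 − 2.26·6732746 = -15499905.280, which is > -15504426
-1.04·318988 + 0.45·6732746 = 2697988.180, which is < 2708457
This sign pattern matches Eta.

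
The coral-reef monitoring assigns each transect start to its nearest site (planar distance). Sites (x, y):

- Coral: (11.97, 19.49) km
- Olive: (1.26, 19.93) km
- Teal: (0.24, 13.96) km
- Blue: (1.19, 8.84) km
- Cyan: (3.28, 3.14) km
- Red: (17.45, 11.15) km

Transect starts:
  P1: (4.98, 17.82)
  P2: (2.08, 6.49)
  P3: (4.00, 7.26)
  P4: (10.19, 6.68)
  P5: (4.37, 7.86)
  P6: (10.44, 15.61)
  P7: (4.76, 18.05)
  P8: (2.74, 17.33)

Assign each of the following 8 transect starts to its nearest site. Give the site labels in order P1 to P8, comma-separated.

Olive, Blue, Blue, Cyan, Blue, Coral, Olive, Olive

P1 → Olive (d²=18.29)
P2 → Blue (d²=6.31)
P3 → Blue (d²=10.39)
P4 → Cyan (d²=60.28)
P5 → Blue (d²=11.07)
P6 → Coral (d²=17.40)
P7 → Olive (d²=15.78)
P8 → Olive (d²=8.95)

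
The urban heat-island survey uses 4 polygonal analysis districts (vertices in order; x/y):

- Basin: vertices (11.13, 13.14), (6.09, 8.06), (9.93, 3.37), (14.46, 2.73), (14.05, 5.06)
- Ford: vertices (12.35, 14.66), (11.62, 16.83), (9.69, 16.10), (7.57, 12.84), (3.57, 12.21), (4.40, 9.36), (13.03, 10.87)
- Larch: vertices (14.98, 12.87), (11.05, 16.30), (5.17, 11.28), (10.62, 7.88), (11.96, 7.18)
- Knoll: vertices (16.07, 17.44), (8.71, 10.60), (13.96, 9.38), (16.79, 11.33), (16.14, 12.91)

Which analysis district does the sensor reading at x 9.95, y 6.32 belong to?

Cast a ray rightward from (9.95, 6.32). For each polygon, the edges (by vertex number in listed order) whose endpoints lie on opposite sides of y = 6.32, where each meets that height, and whether that is right or left of the point:
Basin: 2–3 at x≈7.515 (left), 5–1 at x≈13.595 (right) → 1 crossing.
Ford: no edge straddles that height → 0 crossings.
Larch: no edge straddles that height → 0 crossings.
Knoll: no edge straddles that height → 0 crossings.
Only Basin has an odd count, so the point is inside Basin.

Basin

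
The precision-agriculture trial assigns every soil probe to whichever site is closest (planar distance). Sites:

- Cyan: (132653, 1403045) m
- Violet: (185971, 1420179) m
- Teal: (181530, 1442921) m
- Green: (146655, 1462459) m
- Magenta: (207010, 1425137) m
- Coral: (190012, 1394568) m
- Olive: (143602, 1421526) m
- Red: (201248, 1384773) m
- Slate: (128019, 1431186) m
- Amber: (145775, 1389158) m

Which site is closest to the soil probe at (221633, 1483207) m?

Squared distances to each site:
Cyan: 14343386644.000; Violet: 5244307028.000; Teal: 3231212405.000; Green: 6052179988.000; Magenta: 3585957029.000; Coral: 8856759962.000; Olive: 9893382722.000; Red: 10104800581.000; Slate: 11469765437.000; Amber: 14599650565.000.
Minimum at Teal.

Teal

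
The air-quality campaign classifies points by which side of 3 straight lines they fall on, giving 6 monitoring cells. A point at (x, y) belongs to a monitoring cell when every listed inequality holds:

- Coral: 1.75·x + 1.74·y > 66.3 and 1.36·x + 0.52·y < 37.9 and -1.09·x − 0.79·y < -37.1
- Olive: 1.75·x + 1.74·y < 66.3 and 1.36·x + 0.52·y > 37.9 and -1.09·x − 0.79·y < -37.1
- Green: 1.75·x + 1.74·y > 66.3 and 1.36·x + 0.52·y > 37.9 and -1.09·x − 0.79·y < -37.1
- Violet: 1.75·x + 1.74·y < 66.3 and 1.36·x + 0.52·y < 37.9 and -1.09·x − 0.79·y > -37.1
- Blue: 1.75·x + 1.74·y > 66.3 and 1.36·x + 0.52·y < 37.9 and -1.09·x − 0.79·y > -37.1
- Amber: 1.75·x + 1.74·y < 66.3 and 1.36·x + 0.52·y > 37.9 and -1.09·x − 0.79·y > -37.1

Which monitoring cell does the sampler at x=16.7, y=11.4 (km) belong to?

1.75·16.7 + 1.74·11.4 = 49.061, which is < 66.3
1.36·16.7 + 0.52·11.4 = 28.640, which is < 37.9
-1.09·16.7 − 0.79·11.4 = -27.209, which is > -37.1
This sign pattern matches Violet.

Violet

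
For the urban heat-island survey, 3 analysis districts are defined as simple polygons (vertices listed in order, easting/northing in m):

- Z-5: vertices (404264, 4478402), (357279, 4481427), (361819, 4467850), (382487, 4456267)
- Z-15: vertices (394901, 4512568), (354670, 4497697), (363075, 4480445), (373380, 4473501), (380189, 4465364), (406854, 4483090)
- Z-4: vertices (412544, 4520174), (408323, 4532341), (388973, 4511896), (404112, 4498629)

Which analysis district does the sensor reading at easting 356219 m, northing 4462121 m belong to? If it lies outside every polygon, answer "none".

Cast a ray rightward from (356219, 4462121). For each polygon, the edges (by vertex number in listed order) whose endpoints lie on opposite sides of northing = 4462121, where each meets that height, and whether that is right or left of the point:
Z-5: 3–4 at easting≈372041.5 (right), 4–1 at easting≈388246.3 (right) → 2 crossings.
Z-15: no edge straddles that height → 0 crossings.
Z-4: no edge straddles that height → 0 crossings.
All counts are even, so the point lies outside every listed polygon.

none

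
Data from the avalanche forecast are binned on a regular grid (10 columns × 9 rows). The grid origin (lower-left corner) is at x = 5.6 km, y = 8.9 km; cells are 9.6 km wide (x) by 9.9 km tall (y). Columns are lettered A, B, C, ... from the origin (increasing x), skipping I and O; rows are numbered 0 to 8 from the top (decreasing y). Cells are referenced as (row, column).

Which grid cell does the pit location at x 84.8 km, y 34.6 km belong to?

(6, J)

Column index: ⌊(84.8 − 5.6) / 9.6⌋ = ⌊8.250⌋ = 8 → column J
Row offset from origin: ⌊(34.6 − 8.9) / 9.9⌋ = ⌊2.596⌋ = 2 → row 6 (counted from top)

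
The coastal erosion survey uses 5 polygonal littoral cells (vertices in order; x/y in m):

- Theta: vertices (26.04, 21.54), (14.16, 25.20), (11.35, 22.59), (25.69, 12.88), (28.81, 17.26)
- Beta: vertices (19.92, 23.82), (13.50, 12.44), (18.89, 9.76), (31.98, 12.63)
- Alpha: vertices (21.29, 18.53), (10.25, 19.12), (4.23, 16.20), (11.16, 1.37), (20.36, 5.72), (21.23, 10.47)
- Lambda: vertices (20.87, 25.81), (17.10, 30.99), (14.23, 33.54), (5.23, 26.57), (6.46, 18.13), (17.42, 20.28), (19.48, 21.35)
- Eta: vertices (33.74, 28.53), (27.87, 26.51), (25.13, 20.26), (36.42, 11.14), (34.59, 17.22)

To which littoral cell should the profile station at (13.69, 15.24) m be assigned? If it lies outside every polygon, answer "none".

Alpha

Cast a ray rightward from (13.69, 15.24). For each polygon, the edges (by vertex number in listed order) whose endpoints lie on opposite sides of y = 15.24, where each meets that height, and whether that is right or left of the point:
Theta: 3–4 at x≈22.205 (right), 4–5 at x≈27.371 (right) → 2 crossings.
Beta: 1–2 at x≈15.080 (right), 4–1 at x≈29.167 (right) → 2 crossings.
Alpha: 3–4 at x≈4.679 (left), 6–1 at x≈21.266 (right) → 1 crossing.
Lambda: no edge straddles that height → 0 crossings.
Eta: 3–4 at x≈31.344 (right), 4–5 at x≈35.186 (right) → 2 crossings.
Only Alpha has an odd count, so the point is inside Alpha.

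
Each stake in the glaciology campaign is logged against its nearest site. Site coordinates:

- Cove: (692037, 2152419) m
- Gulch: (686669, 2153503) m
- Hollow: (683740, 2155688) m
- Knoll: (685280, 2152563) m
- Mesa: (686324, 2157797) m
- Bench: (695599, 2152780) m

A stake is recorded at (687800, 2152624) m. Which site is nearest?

Gulch

Squared distances to each site:
Cove: 17994194.000; Gulch: 2051802.000; Hollow: 25871696.000; Knoll: 6354121.000; Mesa: 28938505.000; Bench: 60848737.000.
Minimum at Gulch.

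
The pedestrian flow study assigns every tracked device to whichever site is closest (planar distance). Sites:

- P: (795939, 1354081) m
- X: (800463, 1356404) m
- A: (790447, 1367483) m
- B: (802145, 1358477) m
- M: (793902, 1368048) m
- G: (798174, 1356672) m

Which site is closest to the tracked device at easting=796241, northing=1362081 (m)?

G

Squared distances to each site:
P: 64091204.000; X: 50053613.000; A: 62752040.000; B: 47846032.000; M: 41076010.000; G: 32993770.000.
Minimum at G.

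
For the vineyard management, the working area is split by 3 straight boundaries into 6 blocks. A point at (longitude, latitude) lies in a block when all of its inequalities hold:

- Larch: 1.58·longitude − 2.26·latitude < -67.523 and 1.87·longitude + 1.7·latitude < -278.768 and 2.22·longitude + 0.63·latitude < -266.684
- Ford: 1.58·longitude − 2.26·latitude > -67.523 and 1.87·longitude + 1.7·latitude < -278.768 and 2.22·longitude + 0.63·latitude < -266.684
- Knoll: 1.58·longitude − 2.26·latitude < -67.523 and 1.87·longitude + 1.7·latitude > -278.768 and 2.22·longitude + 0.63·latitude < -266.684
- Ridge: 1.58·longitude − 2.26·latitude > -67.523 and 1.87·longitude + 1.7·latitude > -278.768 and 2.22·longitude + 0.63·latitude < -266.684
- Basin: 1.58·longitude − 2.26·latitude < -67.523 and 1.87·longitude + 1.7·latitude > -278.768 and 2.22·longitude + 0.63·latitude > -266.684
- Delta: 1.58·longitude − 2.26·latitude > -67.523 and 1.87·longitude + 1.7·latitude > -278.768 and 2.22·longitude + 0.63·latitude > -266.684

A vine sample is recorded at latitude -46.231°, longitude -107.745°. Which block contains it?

1.58·-107.745 − 2.26·-46.231 = -65.755, which is > -67.523
1.87·-107.745 + 1.7·-46.231 = -280.076, which is < -278.768
2.22·-107.745 + 0.63·-46.231 = -268.319, which is < -266.684
This sign pattern matches Ford.

Ford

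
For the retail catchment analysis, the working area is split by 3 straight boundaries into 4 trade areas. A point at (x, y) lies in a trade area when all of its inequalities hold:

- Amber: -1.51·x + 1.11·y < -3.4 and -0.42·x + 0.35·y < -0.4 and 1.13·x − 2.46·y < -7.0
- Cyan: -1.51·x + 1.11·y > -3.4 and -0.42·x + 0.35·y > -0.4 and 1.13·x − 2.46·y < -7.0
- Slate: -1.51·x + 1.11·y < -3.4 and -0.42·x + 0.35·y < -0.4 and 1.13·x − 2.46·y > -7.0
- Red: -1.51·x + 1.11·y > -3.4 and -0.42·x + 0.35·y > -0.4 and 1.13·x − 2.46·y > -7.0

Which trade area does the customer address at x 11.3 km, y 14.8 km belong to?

Cyan

-1.51·11.3 + 1.11·14.8 = -0.635, which is > -3.4
-0.42·11.3 + 0.35·14.8 = 0.434, which is > -0.4
1.13·11.3 − 2.46·14.8 = -23.639, which is < -7.0
This sign pattern matches Cyan.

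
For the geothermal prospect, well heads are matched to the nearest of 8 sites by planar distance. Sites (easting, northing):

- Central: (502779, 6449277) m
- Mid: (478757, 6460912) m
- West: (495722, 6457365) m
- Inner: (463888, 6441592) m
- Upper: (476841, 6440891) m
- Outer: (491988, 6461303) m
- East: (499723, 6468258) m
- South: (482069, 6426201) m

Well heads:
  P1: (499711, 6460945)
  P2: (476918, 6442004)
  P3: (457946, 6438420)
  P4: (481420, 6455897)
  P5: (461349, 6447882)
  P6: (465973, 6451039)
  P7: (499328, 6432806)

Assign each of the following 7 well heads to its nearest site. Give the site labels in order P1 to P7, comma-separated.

P1 → West (d²=28728521.00)
P2 → Upper (d²=1244698.00)
P3 → Inner (d²=45368948.00)
P4 → Mid (d²=32241794.00)
P5 → Inner (d²=46010621.00)
P6 → Inner (d²=93593034.00)
P7 → Central (d²=283203242.00)

West, Upper, Inner, Mid, Inner, Inner, Central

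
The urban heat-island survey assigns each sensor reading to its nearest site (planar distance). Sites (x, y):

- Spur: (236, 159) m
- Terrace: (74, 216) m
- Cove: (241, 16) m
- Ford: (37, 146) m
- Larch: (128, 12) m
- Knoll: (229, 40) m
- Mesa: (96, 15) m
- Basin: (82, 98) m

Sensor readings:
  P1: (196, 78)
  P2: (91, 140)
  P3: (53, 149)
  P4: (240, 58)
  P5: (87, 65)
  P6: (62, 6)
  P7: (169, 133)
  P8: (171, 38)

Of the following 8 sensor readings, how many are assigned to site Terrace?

P1 → Knoll
P2 → Basin
P3 → Ford
P4 → Knoll
P5 → Basin
P6 → Mesa
P7 → Spur
P8 → Larch
0 of the 8 go to Terrace.

0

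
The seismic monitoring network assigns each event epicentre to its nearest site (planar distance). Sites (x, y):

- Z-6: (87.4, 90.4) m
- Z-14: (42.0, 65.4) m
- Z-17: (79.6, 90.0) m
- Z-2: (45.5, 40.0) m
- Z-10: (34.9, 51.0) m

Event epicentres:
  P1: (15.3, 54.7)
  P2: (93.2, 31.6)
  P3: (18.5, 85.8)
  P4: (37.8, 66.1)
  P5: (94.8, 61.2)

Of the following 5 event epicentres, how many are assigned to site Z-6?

1

P1 → Z-10
P2 → Z-2
P3 → Z-14
P4 → Z-14
P5 → Z-6
1 of the 5 goes to Z-6.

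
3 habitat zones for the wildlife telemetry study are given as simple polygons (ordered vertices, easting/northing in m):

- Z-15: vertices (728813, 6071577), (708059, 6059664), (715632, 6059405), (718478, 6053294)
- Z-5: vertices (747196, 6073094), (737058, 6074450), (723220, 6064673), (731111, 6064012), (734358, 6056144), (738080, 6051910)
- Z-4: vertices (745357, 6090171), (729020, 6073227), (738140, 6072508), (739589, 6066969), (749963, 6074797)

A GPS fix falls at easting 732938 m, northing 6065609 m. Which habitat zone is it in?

Cast a ray rightward from (732938, 6065609). For each polygon, the edges (by vertex number in listed order) whose endpoints lie on opposite sides of northing = 6065609, where each meets that height, and whether that is right or left of the point:
Z-15: 1–2 at easting≈718416.0 (left), 4–1 at easting≈725439.4 (left) → 0 crossings.
Z-5: 2–3 at easting≈724544.8 (left), 6–1 at easting≈743975.0 (right) → 1 crossing.
Z-4: no edge straddles that height → 0 crossings.
Only Z-5 has an odd count, so the point is inside Z-5.

Z-5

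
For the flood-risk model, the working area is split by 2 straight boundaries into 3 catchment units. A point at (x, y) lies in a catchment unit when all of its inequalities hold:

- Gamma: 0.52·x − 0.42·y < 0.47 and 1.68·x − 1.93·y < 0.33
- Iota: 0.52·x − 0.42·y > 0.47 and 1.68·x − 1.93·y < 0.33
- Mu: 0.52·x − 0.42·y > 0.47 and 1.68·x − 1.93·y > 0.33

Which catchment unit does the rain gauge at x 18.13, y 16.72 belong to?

0.52·18.13 − 0.42·16.72 = 2.405, which is > 0.47
1.68·18.13 − 1.93·16.72 = -1.811, which is < 0.33
This sign pattern matches Iota.

Iota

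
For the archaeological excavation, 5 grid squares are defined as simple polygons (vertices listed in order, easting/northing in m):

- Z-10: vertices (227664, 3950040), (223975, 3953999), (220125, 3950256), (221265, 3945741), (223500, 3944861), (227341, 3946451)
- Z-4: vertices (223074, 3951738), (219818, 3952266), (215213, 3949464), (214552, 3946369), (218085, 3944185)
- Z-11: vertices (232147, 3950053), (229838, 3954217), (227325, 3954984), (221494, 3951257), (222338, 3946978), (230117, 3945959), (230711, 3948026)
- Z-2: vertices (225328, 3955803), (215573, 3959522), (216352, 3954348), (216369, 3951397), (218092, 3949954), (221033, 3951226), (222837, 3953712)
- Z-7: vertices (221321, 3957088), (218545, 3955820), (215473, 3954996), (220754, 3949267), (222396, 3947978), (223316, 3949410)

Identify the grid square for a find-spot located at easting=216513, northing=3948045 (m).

Z-4

Cast a ray rightward from (216513, 3948045). For each polygon, the edges (by vertex number in listed order) whose endpoints lie on opposite sides of northing = 3948045, where each meets that height, and whether that is right or left of the point:
Z-10: 3–4 at easting≈220683.3 (right), 6–1 at easting≈227484.5 (right) → 2 crossings.
Z-4: 3–4 at easting≈214909.9 (left), 5–1 at easting≈220634.7 (right) → 1 crossing.
Z-11: 4–5 at easting≈222127.5 (right), 7–1 at easting≈230724.5 (right) → 2 crossings.
Z-2: no edge straddles that height → 0 crossings.
Z-7: 4–5 at easting≈222310.7 (right), 5–6 at easting≈222439.0 (right) → 2 crossings.
Only Z-4 has an odd count, so the point is inside Z-4.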